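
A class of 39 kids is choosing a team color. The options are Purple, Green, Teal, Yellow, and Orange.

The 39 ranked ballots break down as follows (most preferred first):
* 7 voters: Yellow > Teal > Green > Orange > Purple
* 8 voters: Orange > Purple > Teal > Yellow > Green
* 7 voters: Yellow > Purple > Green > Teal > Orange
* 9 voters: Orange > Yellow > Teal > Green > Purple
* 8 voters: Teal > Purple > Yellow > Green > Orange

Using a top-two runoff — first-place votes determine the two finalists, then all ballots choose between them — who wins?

Round 1 first-place votes: Purple 0, Green 0, Teal 8, Yellow 14, Orange 17. Orange and Yellow advance.
Runoff: Orange is ranked above Yellow on 17 ballots, Yellow above Orange on 22.

Yellow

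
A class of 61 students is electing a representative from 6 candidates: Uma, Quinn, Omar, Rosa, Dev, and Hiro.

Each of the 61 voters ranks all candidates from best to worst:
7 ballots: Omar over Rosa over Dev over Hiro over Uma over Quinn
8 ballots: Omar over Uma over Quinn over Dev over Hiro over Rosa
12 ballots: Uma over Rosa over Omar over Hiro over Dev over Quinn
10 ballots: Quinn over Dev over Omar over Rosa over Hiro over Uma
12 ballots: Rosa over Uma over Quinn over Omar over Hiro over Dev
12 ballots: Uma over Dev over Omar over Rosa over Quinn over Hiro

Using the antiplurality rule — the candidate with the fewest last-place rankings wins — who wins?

Omar

Last-place votes: Uma 10, Quinn 19, Omar 0, Rosa 8, Dev 12, Hiro 12.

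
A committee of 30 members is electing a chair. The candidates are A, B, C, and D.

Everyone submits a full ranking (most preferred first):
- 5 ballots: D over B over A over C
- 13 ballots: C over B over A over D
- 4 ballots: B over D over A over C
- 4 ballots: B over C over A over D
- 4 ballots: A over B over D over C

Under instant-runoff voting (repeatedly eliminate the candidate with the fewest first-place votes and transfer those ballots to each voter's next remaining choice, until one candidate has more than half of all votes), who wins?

Round 1: A 4, B 8, C 13, D 5. A eliminated.
Round 2: B 12, C 13, D 5. D eliminated.
Round 3: B 17, C 13. B has a majority (≥16).

B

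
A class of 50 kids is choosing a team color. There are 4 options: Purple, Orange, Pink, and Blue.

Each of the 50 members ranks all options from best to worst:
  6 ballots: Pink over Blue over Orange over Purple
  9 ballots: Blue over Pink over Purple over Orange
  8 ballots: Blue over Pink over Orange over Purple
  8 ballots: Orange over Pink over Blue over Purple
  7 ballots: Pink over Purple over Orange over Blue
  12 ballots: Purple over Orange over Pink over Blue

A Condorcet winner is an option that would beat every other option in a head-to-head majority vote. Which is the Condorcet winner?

Pink

Pink vs Purple: 38–12
Pink vs Orange: 30–20
Pink vs Blue: 33–17
Pink beats every other option.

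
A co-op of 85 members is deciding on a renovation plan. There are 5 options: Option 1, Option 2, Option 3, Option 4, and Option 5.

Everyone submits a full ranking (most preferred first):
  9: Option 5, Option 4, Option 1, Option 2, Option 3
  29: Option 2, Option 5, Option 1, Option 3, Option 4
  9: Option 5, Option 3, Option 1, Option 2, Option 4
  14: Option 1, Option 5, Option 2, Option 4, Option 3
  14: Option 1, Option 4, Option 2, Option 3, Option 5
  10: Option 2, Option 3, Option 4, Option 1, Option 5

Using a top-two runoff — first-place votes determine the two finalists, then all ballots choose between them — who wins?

Round 1 first-place votes: Option 1 28, Option 2 39, Option 3 0, Option 4 0, Option 5 18. Option 2 and Option 1 advance.
Runoff: Option 2 is ranked above Option 1 on 39 ballots, Option 1 above Option 2 on 46.

Option 1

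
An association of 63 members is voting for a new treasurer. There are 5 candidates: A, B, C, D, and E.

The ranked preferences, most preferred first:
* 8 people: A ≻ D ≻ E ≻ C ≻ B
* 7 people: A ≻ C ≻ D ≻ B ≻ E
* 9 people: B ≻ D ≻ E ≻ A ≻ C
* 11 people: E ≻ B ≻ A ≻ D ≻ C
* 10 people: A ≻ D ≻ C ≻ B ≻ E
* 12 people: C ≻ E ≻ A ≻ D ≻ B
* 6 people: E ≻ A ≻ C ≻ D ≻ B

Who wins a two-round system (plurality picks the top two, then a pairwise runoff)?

E

Round 1 first-place votes: A 25, B 9, C 12, D 0, E 17. A and E advance.
Runoff: A is ranked above E on 25 ballots, E above A on 38.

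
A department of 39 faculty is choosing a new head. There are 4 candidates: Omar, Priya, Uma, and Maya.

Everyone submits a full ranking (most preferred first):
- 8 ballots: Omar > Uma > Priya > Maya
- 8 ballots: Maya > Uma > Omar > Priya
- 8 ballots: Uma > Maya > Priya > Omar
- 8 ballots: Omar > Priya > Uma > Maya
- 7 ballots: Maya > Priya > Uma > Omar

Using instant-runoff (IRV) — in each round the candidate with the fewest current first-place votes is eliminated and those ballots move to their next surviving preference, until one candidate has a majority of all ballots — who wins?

Maya

Round 1: Omar 16, Priya 0, Uma 8, Maya 15. Priya eliminated.
Round 2: Omar 16, Uma 8, Maya 15. Uma eliminated.
Round 3: Omar 16, Maya 23. Maya has a majority (≥20).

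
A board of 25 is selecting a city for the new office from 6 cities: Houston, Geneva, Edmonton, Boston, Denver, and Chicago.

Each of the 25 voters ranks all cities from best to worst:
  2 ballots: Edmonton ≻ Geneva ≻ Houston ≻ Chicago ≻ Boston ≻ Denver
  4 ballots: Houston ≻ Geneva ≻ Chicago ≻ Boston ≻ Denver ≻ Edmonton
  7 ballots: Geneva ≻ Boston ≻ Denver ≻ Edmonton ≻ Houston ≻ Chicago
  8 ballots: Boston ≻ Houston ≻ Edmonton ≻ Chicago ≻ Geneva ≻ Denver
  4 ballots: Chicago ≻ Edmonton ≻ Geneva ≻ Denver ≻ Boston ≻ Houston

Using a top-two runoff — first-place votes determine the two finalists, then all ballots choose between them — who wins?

Round 1 first-place votes: Houston 4, Geneva 7, Edmonton 2, Boston 8, Denver 0, Chicago 4. Boston and Geneva advance.
Runoff: Boston is ranked above Geneva on 8 ballots, Geneva above Boston on 17.

Geneva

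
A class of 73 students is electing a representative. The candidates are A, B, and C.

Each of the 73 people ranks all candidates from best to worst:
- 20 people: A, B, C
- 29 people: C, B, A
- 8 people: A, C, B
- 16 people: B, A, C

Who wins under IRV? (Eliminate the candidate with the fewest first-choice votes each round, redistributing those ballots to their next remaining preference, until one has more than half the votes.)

Round 1: A 28, B 16, C 29. B eliminated.
Round 2: A 44, C 29. A has a majority (≥37).

A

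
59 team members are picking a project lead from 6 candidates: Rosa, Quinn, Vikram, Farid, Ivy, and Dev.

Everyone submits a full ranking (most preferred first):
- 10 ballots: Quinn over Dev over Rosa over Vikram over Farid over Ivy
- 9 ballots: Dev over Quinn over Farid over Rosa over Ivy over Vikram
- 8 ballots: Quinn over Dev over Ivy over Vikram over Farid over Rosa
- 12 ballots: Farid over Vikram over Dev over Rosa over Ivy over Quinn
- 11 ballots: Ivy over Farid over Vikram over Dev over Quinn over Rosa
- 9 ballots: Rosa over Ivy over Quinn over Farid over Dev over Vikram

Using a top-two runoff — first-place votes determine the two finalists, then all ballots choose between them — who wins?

Quinn

Round 1 first-place votes: Rosa 9, Quinn 18, Vikram 0, Farid 12, Ivy 11, Dev 9. Quinn and Farid advance.
Runoff: Quinn is ranked above Farid on 36 ballots, Farid above Quinn on 23.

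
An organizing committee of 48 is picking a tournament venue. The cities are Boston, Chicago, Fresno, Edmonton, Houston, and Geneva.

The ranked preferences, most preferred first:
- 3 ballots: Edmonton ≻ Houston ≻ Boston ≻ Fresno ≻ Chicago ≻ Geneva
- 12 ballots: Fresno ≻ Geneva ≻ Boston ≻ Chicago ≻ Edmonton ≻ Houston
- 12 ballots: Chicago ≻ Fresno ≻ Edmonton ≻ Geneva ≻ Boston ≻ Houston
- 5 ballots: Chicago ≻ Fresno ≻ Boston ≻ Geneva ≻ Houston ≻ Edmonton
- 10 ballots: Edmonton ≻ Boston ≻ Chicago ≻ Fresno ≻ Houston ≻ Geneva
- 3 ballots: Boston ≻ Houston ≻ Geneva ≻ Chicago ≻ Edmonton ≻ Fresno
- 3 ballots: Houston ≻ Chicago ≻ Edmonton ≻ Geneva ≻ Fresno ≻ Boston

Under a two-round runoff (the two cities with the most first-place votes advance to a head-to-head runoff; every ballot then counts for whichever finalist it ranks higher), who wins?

Round 1 first-place votes: Boston 3, Chicago 17, Fresno 12, Edmonton 13, Houston 3, Geneva 0. Chicago and Edmonton advance.
Runoff: Chicago is ranked above Edmonton on 35 ballots, Edmonton above Chicago on 13.

Chicago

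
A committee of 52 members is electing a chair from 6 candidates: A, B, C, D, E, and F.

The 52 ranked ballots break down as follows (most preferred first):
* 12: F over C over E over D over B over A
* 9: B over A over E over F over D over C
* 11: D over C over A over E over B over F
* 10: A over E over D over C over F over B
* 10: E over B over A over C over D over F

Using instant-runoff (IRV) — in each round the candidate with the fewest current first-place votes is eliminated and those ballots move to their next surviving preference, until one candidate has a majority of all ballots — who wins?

Round 1: A 10, B 9, C 0, D 11, E 10, F 12. C eliminated.
Round 2: A 10, B 9, D 11, E 10, F 12. B eliminated.
Round 3: A 19, D 11, E 10, F 12. E eliminated.
Round 4: A 29, D 11, F 12. A has a majority (≥27).

A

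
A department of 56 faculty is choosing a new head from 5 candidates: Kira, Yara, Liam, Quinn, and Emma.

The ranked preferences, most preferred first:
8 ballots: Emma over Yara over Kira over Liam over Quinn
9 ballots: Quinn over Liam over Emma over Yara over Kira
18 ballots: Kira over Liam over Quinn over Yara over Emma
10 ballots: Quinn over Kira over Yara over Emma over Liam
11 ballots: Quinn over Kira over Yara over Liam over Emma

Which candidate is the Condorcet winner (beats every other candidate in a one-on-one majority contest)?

Quinn vs Kira: 30–26
Quinn vs Yara: 48–8
Quinn vs Liam: 30–26
Quinn vs Emma: 48–8
Quinn beats every other candidate.

Quinn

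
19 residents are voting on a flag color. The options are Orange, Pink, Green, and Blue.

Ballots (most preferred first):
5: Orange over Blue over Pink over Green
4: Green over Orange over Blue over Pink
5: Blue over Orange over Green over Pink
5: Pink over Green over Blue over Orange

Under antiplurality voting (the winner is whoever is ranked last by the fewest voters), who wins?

Blue

Last-place votes: Orange 5, Pink 9, Green 5, Blue 0.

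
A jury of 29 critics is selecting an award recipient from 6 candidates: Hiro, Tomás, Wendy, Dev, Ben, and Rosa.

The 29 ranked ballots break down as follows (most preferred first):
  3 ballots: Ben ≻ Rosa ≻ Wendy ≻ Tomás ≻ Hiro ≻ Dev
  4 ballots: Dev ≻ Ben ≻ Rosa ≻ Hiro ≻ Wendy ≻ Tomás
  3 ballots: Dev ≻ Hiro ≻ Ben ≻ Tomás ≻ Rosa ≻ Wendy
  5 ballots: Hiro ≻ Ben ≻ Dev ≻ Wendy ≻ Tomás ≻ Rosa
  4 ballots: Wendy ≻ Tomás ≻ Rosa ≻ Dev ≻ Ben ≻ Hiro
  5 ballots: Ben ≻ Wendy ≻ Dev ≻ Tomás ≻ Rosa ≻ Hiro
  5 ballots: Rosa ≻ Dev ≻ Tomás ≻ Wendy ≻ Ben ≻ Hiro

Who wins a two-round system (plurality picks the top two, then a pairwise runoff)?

Round 1 first-place votes: Hiro 5, Tomás 0, Wendy 4, Dev 7, Ben 8, Rosa 5. Ben and Dev advance.
Runoff: Ben is ranked above Dev on 13 ballots, Dev above Ben on 16.

Dev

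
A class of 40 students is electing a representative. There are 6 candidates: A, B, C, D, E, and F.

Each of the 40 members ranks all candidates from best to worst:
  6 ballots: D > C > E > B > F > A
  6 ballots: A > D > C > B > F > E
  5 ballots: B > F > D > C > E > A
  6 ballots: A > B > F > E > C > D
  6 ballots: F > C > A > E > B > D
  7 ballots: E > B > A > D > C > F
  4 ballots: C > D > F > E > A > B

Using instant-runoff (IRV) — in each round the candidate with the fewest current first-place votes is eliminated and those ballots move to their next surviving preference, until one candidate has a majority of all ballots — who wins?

Round 1: A 12, B 5, C 4, D 6, E 7, F 6. C eliminated.
Round 2: A 12, B 5, D 10, E 7, F 6. B eliminated.
Round 3: A 12, D 10, E 7, F 11. E eliminated.
Round 4: A 19, D 10, F 11. D eliminated.
Round 5: A 19, F 21. F has a majority (≥21).

F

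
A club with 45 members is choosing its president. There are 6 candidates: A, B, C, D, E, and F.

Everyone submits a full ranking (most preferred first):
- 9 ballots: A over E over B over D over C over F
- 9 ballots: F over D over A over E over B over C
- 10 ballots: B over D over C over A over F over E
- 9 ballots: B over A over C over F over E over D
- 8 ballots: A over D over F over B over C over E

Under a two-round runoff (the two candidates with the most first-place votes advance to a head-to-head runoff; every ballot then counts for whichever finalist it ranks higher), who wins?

A

Round 1 first-place votes: A 17, B 19, C 0, D 0, E 0, F 9. B and A advance.
Runoff: B is ranked above A on 19 ballots, A above B on 26.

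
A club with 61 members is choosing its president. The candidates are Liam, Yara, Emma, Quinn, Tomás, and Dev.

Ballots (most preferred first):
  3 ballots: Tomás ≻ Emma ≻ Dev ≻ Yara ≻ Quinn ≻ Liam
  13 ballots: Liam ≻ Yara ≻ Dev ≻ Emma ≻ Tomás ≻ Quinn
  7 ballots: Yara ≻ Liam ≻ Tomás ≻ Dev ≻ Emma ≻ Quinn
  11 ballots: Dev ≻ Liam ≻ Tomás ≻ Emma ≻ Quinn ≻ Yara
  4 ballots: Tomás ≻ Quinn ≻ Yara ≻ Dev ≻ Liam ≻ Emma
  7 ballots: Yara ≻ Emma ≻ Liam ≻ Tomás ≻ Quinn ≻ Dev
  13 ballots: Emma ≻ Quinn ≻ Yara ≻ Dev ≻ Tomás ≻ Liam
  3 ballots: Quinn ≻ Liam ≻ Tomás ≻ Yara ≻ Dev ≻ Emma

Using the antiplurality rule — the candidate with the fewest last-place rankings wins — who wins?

Tomás

Last-place votes: Liam 16, Yara 11, Emma 7, Quinn 20, Tomás 0, Dev 7.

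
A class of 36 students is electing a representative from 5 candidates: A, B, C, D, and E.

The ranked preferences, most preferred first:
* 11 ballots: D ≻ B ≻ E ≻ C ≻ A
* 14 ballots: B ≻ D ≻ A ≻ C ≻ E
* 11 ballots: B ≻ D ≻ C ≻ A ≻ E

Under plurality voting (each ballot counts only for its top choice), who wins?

B

First-place votes: A 0, B 25, C 0, D 11, E 0.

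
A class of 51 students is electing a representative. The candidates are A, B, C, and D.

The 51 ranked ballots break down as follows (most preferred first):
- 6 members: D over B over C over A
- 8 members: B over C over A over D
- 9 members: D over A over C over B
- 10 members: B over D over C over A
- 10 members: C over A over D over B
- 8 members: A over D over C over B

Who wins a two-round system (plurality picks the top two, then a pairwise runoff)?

Round 1 first-place votes: A 8, B 18, C 10, D 15. B and D advance.
Runoff: B is ranked above D on 18 ballots, D above B on 33.

D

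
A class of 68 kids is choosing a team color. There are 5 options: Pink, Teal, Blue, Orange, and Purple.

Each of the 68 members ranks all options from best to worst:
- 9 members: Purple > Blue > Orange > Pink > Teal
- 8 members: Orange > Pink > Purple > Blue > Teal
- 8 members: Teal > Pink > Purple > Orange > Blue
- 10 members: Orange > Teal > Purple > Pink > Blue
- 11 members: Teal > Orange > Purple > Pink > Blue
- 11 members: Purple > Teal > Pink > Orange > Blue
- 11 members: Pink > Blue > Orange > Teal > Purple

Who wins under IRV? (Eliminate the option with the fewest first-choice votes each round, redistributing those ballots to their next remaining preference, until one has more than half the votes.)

Orange

Round 1: Pink 11, Teal 19, Blue 0, Orange 18, Purple 20. Blue eliminated.
Round 2: Pink 11, Teal 19, Orange 18, Purple 20. Pink eliminated.
Round 3: Teal 19, Orange 29, Purple 20. Teal eliminated.
Round 4: Orange 40, Purple 28. Orange has a majority (≥35).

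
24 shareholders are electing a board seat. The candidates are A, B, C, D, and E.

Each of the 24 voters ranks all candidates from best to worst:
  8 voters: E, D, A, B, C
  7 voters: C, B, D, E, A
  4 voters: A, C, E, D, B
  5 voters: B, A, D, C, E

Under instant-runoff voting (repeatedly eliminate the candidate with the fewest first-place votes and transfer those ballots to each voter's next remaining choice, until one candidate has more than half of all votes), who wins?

Round 1: A 4, B 5, C 7, D 0, E 8. D eliminated.
Round 2: A 4, B 5, C 7, E 8. A eliminated.
Round 3: B 5, C 11, E 8. B eliminated.
Round 4: C 16, E 8. C has a majority (≥13).

C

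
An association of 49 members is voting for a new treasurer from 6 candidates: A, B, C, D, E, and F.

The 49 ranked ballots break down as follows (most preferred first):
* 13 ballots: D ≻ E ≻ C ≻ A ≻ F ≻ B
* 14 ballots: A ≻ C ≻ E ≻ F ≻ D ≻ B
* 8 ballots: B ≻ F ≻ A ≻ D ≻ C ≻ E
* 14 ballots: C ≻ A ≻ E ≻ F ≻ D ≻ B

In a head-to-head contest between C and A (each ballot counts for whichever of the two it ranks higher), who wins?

C

C is ranked above A on 27 ballots; A above C on 22.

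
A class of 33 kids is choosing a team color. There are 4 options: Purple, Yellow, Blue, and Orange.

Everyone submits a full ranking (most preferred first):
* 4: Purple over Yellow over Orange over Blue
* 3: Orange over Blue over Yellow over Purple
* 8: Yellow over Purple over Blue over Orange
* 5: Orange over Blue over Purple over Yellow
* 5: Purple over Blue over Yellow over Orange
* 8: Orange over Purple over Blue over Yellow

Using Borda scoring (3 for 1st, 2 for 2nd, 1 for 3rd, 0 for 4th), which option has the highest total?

Purple: 4×3 + 3×0 + 8×2 + 5×1 + 5×3 + 8×2 = 64
Yellow: 4×2 + 3×1 + 8×3 + 5×0 + 5×1 + 8×0 = 40
Blue: 4×0 + 3×2 + 8×1 + 5×2 + 5×2 + 8×1 = 42
Orange: 4×1 + 3×3 + 8×0 + 5×3 + 5×0 + 8×3 = 52

Purple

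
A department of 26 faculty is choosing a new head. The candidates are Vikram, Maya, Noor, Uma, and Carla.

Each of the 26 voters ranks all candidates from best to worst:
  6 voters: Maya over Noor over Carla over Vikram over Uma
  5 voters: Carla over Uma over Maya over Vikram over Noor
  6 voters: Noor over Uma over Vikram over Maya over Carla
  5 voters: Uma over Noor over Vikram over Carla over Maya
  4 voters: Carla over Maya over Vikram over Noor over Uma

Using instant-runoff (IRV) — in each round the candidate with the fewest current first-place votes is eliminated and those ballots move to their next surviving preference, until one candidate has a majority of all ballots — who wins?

Round 1: Vikram 0, Maya 6, Noor 6, Uma 5, Carla 9. Vikram eliminated.
Round 2: Maya 6, Noor 6, Uma 5, Carla 9. Uma eliminated.
Round 3: Maya 6, Noor 11, Carla 9. Maya eliminated.
Round 4: Noor 17, Carla 9. Noor has a majority (≥14).

Noor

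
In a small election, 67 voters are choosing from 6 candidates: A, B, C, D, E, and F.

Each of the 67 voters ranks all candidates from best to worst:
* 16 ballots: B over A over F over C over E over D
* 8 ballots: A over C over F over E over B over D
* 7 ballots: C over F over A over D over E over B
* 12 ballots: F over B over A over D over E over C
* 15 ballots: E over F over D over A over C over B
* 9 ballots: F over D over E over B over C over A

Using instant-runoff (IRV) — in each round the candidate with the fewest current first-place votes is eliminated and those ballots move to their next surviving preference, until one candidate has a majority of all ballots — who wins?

Round 1: A 8, B 16, C 7, D 0, E 15, F 21. D eliminated.
Round 2: A 8, B 16, C 7, E 15, F 21. C eliminated.
Round 3: A 8, B 16, E 15, F 28. A eliminated.
Round 4: B 16, E 15, F 36. F has a majority (≥34).

F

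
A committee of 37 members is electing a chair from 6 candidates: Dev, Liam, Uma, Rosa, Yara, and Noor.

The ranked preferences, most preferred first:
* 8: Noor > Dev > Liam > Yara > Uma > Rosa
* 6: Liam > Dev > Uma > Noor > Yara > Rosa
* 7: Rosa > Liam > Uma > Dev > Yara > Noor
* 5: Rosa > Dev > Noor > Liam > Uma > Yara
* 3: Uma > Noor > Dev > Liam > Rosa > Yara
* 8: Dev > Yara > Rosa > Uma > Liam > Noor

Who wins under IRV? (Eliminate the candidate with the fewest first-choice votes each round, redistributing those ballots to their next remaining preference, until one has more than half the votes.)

Round 1: Dev 8, Liam 6, Uma 3, Rosa 12, Yara 0, Noor 8. Yara eliminated.
Round 2: Dev 8, Liam 6, Uma 3, Rosa 12, Noor 8. Uma eliminated.
Round 3: Dev 8, Liam 6, Rosa 12, Noor 11. Liam eliminated.
Round 4: Dev 14, Rosa 12, Noor 11. Noor eliminated.
Round 5: Dev 25, Rosa 12. Dev has a majority (≥19).

Dev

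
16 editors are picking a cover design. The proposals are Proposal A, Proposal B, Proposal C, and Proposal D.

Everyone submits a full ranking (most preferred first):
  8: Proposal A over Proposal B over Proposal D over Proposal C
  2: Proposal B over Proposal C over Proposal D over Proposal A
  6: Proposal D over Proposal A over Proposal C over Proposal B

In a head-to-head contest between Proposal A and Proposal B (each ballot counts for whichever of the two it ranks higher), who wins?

Proposal A

Proposal A is ranked above Proposal B on 14 ballots; Proposal B above Proposal A on 2.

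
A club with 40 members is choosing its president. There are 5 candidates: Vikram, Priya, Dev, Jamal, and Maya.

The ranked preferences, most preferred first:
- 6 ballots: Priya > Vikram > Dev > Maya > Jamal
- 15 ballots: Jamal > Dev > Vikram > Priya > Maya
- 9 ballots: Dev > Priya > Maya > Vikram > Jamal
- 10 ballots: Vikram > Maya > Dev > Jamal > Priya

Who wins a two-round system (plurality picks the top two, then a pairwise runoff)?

Round 1 first-place votes: Vikram 10, Priya 6, Dev 9, Jamal 15, Maya 0. Jamal and Vikram advance.
Runoff: Jamal is ranked above Vikram on 15 ballots, Vikram above Jamal on 25.

Vikram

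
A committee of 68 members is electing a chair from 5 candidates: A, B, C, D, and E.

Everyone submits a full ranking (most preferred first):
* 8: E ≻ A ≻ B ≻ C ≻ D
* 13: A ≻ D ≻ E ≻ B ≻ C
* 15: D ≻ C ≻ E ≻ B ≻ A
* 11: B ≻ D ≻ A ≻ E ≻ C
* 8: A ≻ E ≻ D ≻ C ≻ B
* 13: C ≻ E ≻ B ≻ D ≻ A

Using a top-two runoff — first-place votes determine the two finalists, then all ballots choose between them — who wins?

Round 1 first-place votes: A 21, B 11, C 13, D 15, E 8. A and D advance.
Runoff: A is ranked above D on 29 ballots, D above A on 39.

D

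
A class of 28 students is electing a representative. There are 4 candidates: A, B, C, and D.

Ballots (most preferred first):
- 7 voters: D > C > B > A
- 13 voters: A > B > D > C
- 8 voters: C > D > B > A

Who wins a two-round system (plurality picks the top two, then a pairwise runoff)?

Round 1 first-place votes: A 13, B 0, C 8, D 7. A and C advance.
Runoff: A is ranked above C on 13 ballots, C above A on 15.

C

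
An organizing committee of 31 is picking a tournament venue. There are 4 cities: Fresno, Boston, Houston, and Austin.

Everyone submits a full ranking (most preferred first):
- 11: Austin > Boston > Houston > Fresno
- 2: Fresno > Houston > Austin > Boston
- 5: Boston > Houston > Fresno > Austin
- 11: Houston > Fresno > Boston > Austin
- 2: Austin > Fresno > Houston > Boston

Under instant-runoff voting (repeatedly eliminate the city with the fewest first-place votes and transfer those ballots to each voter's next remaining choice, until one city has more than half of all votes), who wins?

Round 1: Fresno 2, Boston 5, Houston 11, Austin 13. Fresno eliminated.
Round 2: Boston 5, Houston 13, Austin 13. Boston eliminated.
Round 3: Houston 18, Austin 13. Houston has a majority (≥16).

Houston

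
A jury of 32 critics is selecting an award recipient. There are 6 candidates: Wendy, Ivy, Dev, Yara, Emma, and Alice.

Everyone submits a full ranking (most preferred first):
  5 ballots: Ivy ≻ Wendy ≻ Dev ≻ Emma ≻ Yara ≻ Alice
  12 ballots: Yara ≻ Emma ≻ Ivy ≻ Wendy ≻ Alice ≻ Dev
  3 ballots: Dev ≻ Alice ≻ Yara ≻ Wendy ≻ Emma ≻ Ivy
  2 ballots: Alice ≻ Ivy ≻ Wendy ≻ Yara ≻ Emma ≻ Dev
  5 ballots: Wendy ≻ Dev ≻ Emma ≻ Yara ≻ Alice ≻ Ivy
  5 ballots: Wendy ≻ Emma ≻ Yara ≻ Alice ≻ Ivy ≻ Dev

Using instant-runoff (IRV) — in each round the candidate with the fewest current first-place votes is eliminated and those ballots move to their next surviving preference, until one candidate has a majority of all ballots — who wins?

Round 1: Wendy 10, Ivy 5, Dev 3, Yara 12, Emma 0, Alice 2. Emma eliminated.
Round 2: Wendy 10, Ivy 5, Dev 3, Yara 12, Alice 2. Alice eliminated.
Round 3: Wendy 10, Ivy 7, Dev 3, Yara 12. Dev eliminated.
Round 4: Wendy 10, Ivy 7, Yara 15. Ivy eliminated.
Round 5: Wendy 17, Yara 15. Wendy has a majority (≥17).

Wendy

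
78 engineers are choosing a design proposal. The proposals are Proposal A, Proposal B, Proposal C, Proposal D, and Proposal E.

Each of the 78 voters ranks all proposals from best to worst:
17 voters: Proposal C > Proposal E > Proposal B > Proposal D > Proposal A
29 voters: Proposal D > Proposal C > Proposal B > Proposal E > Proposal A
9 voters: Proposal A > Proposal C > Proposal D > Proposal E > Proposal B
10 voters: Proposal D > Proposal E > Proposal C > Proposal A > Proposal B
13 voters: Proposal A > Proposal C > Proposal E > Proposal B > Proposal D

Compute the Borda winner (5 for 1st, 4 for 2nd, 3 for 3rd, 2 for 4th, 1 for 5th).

Proposal A: 17×1 + 29×1 + 9×5 + 10×2 + 13×5 = 176
Proposal B: 17×3 + 29×3 + 9×1 + 10×1 + 13×2 = 183
Proposal C: 17×5 + 29×4 + 9×4 + 10×3 + 13×4 = 319
Proposal D: 17×2 + 29×5 + 9×3 + 10×5 + 13×1 = 269
Proposal E: 17×4 + 29×2 + 9×2 + 10×4 + 13×3 = 223

Proposal C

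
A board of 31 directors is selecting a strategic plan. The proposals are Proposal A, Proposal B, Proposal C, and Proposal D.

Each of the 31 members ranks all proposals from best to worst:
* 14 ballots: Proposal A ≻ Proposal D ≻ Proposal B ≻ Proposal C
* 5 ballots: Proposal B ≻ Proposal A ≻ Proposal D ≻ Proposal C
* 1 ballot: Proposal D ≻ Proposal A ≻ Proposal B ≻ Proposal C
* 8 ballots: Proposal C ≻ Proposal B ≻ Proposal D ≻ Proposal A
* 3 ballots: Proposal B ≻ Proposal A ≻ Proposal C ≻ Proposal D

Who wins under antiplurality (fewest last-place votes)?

Last-place votes: Proposal A 8, Proposal B 0, Proposal C 20, Proposal D 3.

Proposal B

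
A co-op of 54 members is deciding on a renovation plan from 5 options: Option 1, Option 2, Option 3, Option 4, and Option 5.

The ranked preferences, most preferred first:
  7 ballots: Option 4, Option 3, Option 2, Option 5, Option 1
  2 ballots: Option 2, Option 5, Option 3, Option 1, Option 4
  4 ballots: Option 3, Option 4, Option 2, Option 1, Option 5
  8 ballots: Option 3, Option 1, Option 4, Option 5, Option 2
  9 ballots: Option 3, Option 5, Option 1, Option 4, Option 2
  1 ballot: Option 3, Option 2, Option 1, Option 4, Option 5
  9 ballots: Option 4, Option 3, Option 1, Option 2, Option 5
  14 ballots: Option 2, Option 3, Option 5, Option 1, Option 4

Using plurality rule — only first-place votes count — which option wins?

Option 3

First-place votes: Option 1 0, Option 2 16, Option 3 22, Option 4 16, Option 5 0.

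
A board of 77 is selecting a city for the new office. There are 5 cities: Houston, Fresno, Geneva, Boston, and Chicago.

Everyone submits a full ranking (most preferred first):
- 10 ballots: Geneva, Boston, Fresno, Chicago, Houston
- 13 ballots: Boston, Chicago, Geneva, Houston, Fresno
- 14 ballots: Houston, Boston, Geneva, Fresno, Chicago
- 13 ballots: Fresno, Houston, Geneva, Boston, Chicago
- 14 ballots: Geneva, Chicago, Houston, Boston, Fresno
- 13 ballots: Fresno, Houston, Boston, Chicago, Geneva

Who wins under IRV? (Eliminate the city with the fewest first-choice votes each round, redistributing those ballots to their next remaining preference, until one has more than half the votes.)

Geneva

Round 1: Houston 14, Fresno 26, Geneva 24, Boston 13, Chicago 0. Chicago eliminated.
Round 2: Houston 14, Fresno 26, Geneva 24, Boston 13. Boston eliminated.
Round 3: Houston 14, Fresno 26, Geneva 37. Houston eliminated.
Round 4: Fresno 26, Geneva 51. Geneva has a majority (≥39).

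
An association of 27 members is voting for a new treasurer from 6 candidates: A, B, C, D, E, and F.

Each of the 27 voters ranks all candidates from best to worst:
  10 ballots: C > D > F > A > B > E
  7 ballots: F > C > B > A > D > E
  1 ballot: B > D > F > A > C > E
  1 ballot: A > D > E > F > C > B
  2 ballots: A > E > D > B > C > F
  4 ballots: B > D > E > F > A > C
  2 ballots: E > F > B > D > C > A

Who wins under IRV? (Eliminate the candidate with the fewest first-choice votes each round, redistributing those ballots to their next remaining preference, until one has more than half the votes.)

Round 1: A 3, B 5, C 10, D 0, E 2, F 7. D eliminated.
Round 2: A 3, B 5, C 10, E 2, F 7. E eliminated.
Round 3: A 3, B 5, C 10, F 9. A eliminated.
Round 4: B 7, C 10, F 10. B eliminated.
Round 5: C 12, F 15. F has a majority (≥14).

F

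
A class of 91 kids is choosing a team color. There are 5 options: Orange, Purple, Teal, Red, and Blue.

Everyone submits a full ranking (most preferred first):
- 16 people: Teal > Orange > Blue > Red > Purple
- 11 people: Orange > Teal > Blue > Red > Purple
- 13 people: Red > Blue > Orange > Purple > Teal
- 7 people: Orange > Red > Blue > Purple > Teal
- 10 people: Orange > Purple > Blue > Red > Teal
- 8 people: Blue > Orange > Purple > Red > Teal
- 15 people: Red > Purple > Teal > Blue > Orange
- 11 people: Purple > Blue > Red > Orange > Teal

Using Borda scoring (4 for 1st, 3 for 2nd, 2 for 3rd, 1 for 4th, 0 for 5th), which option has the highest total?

Orange

Orange: 16×3 + 11×4 + 13×2 + 7×4 + 10×4 + 8×3 + 15×0 + 11×1 = 221
Purple: 16×0 + 11×0 + 13×1 + 7×1 + 10×3 + 8×2 + 15×3 + 11×4 = 155
Teal: 16×4 + 11×3 + 13×0 + 7×0 + 10×0 + 8×0 + 15×2 + 11×0 = 127
Red: 16×1 + 11×1 + 13×4 + 7×3 + 10×1 + 8×1 + 15×4 + 11×2 = 200
Blue: 16×2 + 11×2 + 13×3 + 7×2 + 10×2 + 8×4 + 15×1 + 11×3 = 207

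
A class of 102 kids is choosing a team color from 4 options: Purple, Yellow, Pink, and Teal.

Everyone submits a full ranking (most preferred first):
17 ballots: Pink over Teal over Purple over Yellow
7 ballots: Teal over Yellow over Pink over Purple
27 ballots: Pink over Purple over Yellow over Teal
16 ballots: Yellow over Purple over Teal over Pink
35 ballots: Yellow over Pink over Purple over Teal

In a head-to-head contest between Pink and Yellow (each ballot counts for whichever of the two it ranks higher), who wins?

Yellow

Pink is ranked above Yellow on 44 ballots; Yellow above Pink on 58.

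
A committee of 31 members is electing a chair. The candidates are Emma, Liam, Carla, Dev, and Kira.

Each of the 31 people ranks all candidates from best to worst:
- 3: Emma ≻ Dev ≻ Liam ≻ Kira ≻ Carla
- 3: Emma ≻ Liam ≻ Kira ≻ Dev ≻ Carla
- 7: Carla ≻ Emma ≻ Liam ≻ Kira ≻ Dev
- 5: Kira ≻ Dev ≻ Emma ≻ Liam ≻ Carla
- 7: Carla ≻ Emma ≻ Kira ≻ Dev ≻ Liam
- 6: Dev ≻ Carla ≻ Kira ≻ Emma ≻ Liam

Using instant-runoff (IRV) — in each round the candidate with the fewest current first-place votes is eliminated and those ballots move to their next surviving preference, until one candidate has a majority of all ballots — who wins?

Dev

Round 1: Emma 6, Liam 0, Carla 14, Dev 6, Kira 5. Liam eliminated.
Round 2: Emma 6, Carla 14, Dev 6, Kira 5. Kira eliminated.
Round 3: Emma 6, Carla 14, Dev 11. Emma eliminated.
Round 4: Carla 14, Dev 17. Dev has a majority (≥16).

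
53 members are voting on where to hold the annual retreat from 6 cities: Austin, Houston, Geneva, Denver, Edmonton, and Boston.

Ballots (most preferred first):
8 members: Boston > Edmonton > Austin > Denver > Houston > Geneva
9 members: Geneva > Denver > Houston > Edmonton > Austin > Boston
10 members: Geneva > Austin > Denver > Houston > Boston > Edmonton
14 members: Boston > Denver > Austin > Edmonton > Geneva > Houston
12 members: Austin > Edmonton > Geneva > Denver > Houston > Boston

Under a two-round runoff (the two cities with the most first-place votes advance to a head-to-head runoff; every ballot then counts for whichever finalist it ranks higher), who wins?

Geneva

Round 1 first-place votes: Austin 12, Houston 0, Geneva 19, Denver 0, Edmonton 0, Boston 22. Boston and Geneva advance.
Runoff: Boston is ranked above Geneva on 22 ballots, Geneva above Boston on 31.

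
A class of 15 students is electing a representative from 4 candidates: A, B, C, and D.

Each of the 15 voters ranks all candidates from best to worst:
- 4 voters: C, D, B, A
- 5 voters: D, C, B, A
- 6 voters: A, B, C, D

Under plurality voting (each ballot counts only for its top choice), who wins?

First-place votes: A 6, B 0, C 4, D 5.

A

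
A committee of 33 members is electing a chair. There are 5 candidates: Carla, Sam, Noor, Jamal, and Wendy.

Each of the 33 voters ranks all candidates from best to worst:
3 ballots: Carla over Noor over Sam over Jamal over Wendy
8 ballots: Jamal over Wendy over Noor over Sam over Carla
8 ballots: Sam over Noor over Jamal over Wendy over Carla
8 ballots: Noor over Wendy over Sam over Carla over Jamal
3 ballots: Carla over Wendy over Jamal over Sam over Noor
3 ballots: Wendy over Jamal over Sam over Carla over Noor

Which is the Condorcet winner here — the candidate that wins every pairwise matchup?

Noor

Noor vs Carla: 24–9
Noor vs Sam: 19–14
Noor vs Jamal: 19–14
Noor vs Wendy: 19–14
Noor beats every other candidate.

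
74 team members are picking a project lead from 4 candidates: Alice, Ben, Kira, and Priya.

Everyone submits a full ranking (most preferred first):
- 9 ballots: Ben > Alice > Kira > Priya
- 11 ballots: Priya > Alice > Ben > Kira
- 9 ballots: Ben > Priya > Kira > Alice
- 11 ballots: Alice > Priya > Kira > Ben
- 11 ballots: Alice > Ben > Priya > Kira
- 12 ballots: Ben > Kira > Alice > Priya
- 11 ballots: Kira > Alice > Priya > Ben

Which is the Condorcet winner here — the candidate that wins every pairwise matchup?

Alice

Alice vs Ben: 44–30
Alice vs Kira: 42–32
Alice vs Priya: 54–20
Alice beats every other candidate.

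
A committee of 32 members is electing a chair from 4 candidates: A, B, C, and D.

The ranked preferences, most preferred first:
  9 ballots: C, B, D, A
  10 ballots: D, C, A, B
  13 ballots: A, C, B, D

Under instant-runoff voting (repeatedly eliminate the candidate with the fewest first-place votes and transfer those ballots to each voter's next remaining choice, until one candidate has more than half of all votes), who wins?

D

Round 1: A 13, B 0, C 9, D 10. B eliminated.
Round 2: A 13, C 9, D 10. C eliminated.
Round 3: A 13, D 19. D has a majority (≥17).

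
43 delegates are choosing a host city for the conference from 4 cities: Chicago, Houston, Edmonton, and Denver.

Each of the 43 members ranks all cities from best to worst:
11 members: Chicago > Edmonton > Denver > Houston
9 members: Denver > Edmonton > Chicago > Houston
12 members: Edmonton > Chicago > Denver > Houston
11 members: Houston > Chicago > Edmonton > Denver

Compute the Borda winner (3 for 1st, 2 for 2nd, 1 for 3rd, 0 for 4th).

Chicago

Chicago: 11×3 + 9×1 + 12×2 + 11×2 = 88
Houston: 11×0 + 9×0 + 12×0 + 11×3 = 33
Edmonton: 11×2 + 9×2 + 12×3 + 11×1 = 87
Denver: 11×1 + 9×3 + 12×1 + 11×0 = 50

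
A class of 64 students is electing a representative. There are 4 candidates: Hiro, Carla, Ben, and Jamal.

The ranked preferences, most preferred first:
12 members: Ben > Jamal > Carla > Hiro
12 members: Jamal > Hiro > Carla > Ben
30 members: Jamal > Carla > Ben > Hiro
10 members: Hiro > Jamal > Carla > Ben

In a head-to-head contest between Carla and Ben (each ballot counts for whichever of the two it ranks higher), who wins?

Carla

Carla is ranked above Ben on 52 ballots; Ben above Carla on 12.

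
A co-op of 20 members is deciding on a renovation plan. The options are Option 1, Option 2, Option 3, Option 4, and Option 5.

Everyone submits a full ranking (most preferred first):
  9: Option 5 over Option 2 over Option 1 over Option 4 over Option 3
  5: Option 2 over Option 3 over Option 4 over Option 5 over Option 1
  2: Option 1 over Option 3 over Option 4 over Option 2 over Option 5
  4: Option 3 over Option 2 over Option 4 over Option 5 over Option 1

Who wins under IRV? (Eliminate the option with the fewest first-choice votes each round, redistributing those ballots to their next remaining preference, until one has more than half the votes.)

Round 1: Option 1 2, Option 2 5, Option 3 4, Option 4 0, Option 5 9. Option 4 eliminated.
Round 2: Option 1 2, Option 2 5, Option 3 4, Option 5 9. Option 1 eliminated.
Round 3: Option 2 5, Option 3 6, Option 5 9. Option 2 eliminated.
Round 4: Option 3 11, Option 5 9. Option 3 has a majority (≥11).

Option 3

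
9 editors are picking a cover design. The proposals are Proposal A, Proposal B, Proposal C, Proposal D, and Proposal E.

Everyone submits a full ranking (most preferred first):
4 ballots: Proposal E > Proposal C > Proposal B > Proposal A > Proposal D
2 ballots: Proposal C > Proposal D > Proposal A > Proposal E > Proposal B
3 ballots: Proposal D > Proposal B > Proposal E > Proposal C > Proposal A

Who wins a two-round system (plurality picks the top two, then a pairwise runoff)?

Round 1 first-place votes: Proposal A 0, Proposal B 0, Proposal C 2, Proposal D 3, Proposal E 4. Proposal E and Proposal D advance.
Runoff: Proposal E is ranked above Proposal D on 4 ballots, Proposal D above Proposal E on 5.

Proposal D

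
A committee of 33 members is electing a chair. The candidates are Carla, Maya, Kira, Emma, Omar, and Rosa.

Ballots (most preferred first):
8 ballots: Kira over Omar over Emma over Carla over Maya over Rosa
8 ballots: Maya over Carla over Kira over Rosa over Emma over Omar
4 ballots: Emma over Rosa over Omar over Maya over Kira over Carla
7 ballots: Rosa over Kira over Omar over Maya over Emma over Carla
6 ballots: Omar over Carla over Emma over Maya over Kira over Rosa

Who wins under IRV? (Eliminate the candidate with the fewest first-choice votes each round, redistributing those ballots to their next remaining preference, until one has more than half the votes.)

Maya

Round 1: Carla 0, Maya 8, Kira 8, Emma 4, Omar 6, Rosa 7. Carla eliminated.
Round 2: Maya 8, Kira 8, Emma 4, Omar 6, Rosa 7. Emma eliminated.
Round 3: Maya 8, Kira 8, Omar 6, Rosa 11. Omar eliminated.
Round 4: Maya 14, Kira 8, Rosa 11. Kira eliminated.
Round 5: Maya 22, Rosa 11. Maya has a majority (≥17).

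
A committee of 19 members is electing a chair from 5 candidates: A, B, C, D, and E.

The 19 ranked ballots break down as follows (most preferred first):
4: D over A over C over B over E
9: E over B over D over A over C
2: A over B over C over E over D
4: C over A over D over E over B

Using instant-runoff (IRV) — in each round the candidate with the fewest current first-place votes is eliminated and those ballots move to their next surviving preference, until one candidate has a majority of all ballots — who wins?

Round 1: A 2, B 0, C 4, D 4, E 9. B eliminated.
Round 2: A 2, C 4, D 4, E 9. A eliminated.
Round 3: C 6, D 4, E 9. D eliminated.
Round 4: C 10, E 9. C has a majority (≥10).

C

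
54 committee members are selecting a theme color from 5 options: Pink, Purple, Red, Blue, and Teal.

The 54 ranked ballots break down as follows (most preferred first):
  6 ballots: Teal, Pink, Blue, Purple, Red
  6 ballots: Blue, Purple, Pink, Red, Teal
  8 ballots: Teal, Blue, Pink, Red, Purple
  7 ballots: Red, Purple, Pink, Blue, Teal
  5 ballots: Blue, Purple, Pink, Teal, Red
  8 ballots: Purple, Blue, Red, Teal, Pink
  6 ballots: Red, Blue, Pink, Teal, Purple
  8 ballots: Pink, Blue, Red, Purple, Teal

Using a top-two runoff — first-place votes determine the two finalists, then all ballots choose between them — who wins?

Round 1 first-place votes: Pink 8, Purple 8, Red 13, Blue 11, Teal 14. Teal and Red advance.
Runoff: Teal is ranked above Red on 19 ballots, Red above Teal on 35.

Red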